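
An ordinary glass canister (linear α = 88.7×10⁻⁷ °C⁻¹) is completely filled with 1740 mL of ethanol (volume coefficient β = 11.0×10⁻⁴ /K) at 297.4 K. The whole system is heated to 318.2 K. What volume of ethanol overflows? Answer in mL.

38.8 mL

The canister also expands: β_container ≈ 3α = 2.661×10⁻⁵ /K
Net overflow = V₀(β_liq − 3α_cont)ΔT
β − 3α = 1.10×10⁻³ − 2.661×10⁻⁵ = 1.07339×10⁻³ /K; ΔT = 20.8 K
ΔV = 1740 × 1.07339×10⁻³ × 20.8 = 38.8 mL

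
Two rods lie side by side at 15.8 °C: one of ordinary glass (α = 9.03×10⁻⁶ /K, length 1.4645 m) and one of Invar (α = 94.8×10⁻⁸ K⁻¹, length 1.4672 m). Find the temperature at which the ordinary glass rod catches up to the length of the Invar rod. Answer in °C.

T = 244.0 °C

L₁(1 + α₁ΔT) = L₂(1 + α₂ΔT) ⇒ ΔT = (L₂ − L₁)/(α₁L₁ − α₂L₂)
L₂ − L₁ = 1.4672 − 1.4645 = 2.70×10⁻³ m
α₁L₁ − α₂L₂ = 9.03×10⁻⁶×1.4645 − 94.8×10⁻⁸×1.4672 = 1.18335294×10⁻⁵ m/K
ΔT = 2.70×10⁻³ / 1.18335294×10⁻⁵ = 228.165 K
T = 15.8 + 228.165 = 243.965 °C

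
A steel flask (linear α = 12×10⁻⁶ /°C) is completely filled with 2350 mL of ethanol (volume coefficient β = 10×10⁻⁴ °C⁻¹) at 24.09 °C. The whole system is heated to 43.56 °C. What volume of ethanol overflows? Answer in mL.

44.1 mL

The flask also expands: β_container ≈ 3α = 3.6×10⁻⁵ /K
Net overflow = V₀(β_liq − 3α_cont)ΔT
β − 3α = 1.00×10⁻³ − 3.6×10⁻⁵ = 9.64×10⁻⁴ /K; ΔT = 19.47 K
ΔV = 2350 × 9.64×10⁻⁴ × 19.47 = 44.1 mL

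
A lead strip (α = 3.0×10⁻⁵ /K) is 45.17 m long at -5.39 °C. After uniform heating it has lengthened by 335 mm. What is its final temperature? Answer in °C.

ΔL = αL₀ΔT ⇒ ΔT = ΔL / (αL₀)
ΔT = 335×10⁻³ m / (3.0×10⁻⁵ × 45.17 m) = 247.21 K
T = -5.39 + 247.21 = 241.82 °C

T = 242 °C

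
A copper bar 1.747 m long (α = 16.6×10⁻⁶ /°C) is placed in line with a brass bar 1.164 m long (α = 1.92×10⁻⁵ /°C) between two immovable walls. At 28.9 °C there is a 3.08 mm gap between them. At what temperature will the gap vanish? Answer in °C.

Gap closes when ΔL₁ + ΔL₂ = 3.08 mm = 3.08×10⁻³ m
(α₁L₁ + α₂L₂)ΔT = g
α₁L₁ + α₂L₂ = 16.6×10⁻⁶×1.747 + 1.92×10⁻⁵×1.164 = 5.1349×10⁻⁵ m/K
ΔT = 3.08×10⁻³ / 5.1349×10⁻⁵ = 59.982 K
T = 28.9 + 59.982 = 88.882 °C

T = 88.9 °C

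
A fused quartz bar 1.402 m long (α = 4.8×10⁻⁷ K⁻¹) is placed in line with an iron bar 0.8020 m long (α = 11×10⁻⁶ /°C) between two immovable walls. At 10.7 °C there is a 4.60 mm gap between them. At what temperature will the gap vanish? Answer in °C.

T = 495 °C

α₁L₁ = 6.7296×10⁻⁷ m/K, α₂L₂ = 8.822×10⁻⁶ m/K → total 9.49496×10⁻⁶ m/K
ΔT = g/(α₁L₁+α₂L₂) = 4.60×10⁻³ / 9.49496×10⁻⁶ = 484.47 K
T = 10.7 + 484.47 = 495.17 °C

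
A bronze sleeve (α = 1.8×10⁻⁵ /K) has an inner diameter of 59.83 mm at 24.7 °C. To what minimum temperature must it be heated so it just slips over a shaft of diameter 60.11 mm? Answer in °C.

Required Δd = 60.11 − 59.83 = 0.28 mm
Δd = αd₀ΔT ⇒ ΔT = Δd/(αd₀) = 0.28 / (1.8×10⁻⁵ × 59.83) = 260.00 K
T_min = 24.7 + 260.00 = 284.70 °C

T = 285 °C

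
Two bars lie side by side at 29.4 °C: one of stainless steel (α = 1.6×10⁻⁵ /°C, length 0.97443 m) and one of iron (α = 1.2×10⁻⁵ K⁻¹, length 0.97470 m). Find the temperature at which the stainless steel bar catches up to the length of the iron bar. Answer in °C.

T = 98.73 °C

L₁(1 + α₁ΔT) = L₂(1 + α₂ΔT) ⇒ ΔT = (L₂ − L₁)/(α₁L₁ − α₂L₂)
L₂ − L₁ = 0.97470 − 0.97443 = 2.70×10⁻⁴ m
α₁L₁ − α₂L₂ = 1.6×10⁻⁵×0.97443 − 1.2×10⁻⁵×0.97470 = 3.89448×10⁻⁶ m/K
ΔT = 2.70×10⁻⁴ / 3.89448×10⁻⁶ = 69.3289 K
T = 29.4 + 69.3289 = 98.7289 °C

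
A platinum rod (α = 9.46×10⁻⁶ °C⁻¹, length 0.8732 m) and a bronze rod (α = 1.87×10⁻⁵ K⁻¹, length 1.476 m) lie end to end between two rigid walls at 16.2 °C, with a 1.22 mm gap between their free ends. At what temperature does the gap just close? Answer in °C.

Gap closes when ΔL₁ + ΔL₂ = 1.22 mm = 1.22×10⁻³ m
(α₁L₁ + α₂L₂)ΔT = g
α₁L₁ + α₂L₂ = 9.46×10⁻⁶×0.8732 + 1.87×10⁻⁵×1.476 = 3.5861672×10⁻⁵ m/K
ΔT = 1.22×10⁻³ / 3.5861672×10⁻⁵ = 34.020 K
T = 16.2 + 34.020 = 50.220 °C

T = 50.2 °C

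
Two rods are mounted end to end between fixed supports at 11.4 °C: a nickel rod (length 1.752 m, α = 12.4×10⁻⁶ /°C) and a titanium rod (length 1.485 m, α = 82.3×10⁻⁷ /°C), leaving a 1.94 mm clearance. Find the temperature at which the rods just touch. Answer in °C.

T = 68.5 °C

α₁L₁ = 2.17248×10⁻⁵ m/K, α₂L₂ = 1.222155×10⁻⁵ m/K → total 3.394635×10⁻⁵ m/K
ΔT = g/(α₁L₁+α₂L₂) = 1.94×10⁻³ / 3.394635×10⁻⁵ = 57.149 K
T = 11.4 + 57.149 = 68.549 °C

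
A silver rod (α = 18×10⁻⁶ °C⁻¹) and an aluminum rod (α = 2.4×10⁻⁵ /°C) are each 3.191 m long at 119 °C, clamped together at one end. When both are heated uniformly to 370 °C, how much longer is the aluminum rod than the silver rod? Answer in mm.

ΔT = 251 K
silver: ΔL = 18×10⁻⁶ × 3.191 m × 251 = 1.4417×10⁻² m = 14.417 mm
aluminum: ΔL = 2.4×10⁻⁵ × 3.191 m × 251 = 1.9223×10⁻² m = 19.223 mm
difference = 19.223 − 14.417 = 4.806 mm

4.81 mm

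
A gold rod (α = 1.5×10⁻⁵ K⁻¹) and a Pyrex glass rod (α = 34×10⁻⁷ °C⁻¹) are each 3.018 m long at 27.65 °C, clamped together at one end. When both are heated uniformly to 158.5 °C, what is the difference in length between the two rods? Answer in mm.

4.58 mm

ΔT = 130.85 K
gold: ΔL = 1.5×10⁻⁵ × 3.018 m × 130.85 = 5.9236×10⁻³ m = 5.9236 mm
Pyrex glass: ΔL = 34×10⁻⁷ × 3.018 m × 130.85 = 1.3427×10⁻³ m = 1.3427 mm
difference = 5.9236 − 1.3427 = 4.5809 mm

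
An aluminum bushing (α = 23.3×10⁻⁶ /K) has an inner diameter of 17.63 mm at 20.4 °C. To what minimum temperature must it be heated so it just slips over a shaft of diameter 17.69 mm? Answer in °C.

T = 166 °C

Required Δd = 17.69 − 17.63 = 0.06 mm
Δd = αd₀ΔT ⇒ ΔT = Δd/(αd₀) = 0.06 / (23.3×10⁻⁶ × 17.63) = 146.06 K
T_min = 20.4 + 146.06 = 166.46 °C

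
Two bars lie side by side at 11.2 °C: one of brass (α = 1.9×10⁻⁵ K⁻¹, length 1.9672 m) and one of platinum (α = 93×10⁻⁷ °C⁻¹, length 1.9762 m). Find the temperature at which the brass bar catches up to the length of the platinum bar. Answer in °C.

L₁(1 + α₁ΔT) = L₂(1 + α₂ΔT) ⇒ ΔT = (L₂ − L₁)/(α₁L₁ − α₂L₂)
L₂ − L₁ = 1.9762 − 1.9672 = 9.00×10⁻³ m
α₁L₁ − α₂L₂ = 1.9×10⁻⁵×1.9672 − 93×10⁻⁷×1.9762 = 1.899814×10⁻⁵ m/K
ΔT = 9.00×10⁻³ / 1.899814×10⁻⁵ = 473.731 K
T = 11.2 + 473.731 = 484.931 °C

T = 484.9 °C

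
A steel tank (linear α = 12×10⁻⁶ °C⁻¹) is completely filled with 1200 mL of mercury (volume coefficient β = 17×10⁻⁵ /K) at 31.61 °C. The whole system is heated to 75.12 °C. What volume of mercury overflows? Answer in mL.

The tank also expands: β_container ≈ 3α = 3.6×10⁻⁵ /K
Net overflow = V₀(β_liq − 3α_cont)ΔT
β − 3α = 1.70×10⁻⁴ − 3.6×10⁻⁵ = 1.34×10⁻⁴ /K; ΔT = 43.51 K
ΔV = 1200 × 1.34×10⁻⁴ × 43.51 = 7.00 mL

7.00 mL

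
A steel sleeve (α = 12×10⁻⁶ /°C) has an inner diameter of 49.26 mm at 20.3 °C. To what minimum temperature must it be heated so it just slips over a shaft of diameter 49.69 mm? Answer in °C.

Required Δd = 49.69 − 49.26 = 0.43 mm
Δd = αd₀ΔT ⇒ ΔT = Δd/(αd₀) = 0.43 / (12×10⁻⁶ × 49.26) = 727.43 K
T_min = 20.3 + 727.43 = 747.73 °C

T = 748 °C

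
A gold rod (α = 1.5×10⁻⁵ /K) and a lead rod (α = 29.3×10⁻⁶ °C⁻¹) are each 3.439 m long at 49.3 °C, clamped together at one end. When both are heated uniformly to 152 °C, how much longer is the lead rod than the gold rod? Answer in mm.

5.05 mm

ΔT = 102.7 K
gold: ΔL = 1.5×10⁻⁵ × 3.439 m × 102.7 = 5.2978×10⁻³ m = 5.2978 mm
lead: ΔL = 29.3×10⁻⁶ × 3.439 m × 102.7 = 1.0348×10⁻² m = 10.348 mm
difference = 10.348 − 5.2978 = 5.0502 mm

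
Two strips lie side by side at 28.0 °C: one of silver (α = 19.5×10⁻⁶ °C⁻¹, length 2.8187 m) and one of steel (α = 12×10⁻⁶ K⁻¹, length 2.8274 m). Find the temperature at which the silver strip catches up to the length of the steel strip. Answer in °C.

T = 441.6 °C

L₁(1 + α₁ΔT) = L₂(1 + α₂ΔT) ⇒ ΔT = (L₂ − L₁)/(α₁L₁ − α₂L₂)
L₂ − L₁ = 2.8274 − 2.8187 = 8.70×10⁻³ m
α₁L₁ − α₂L₂ = 19.5×10⁻⁶×2.8187 − 12×10⁻⁶×2.8274 = 2.103585×10⁻⁵ m/K
ΔT = 8.70×10⁻³ / 2.103585×10⁻⁵ = 413.580 K
T = 28.0 + 413.580 = 441.580 °C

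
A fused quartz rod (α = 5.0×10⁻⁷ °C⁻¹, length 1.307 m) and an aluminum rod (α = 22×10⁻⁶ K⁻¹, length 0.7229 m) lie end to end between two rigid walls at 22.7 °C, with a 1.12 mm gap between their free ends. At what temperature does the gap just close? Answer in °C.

Gap closes when ΔL₁ + ΔL₂ = 1.12 mm = 1.12×10⁻³ m
(α₁L₁ + α₂L₂)ΔT = g
α₁L₁ + α₂L₂ = 5.0×10⁻⁷×1.307 + 22×10⁻⁶×0.7229 = 1.65573×10⁻⁵ m/K
ΔT = 1.12×10⁻³ / 1.65573×10⁻⁵ = 67.644 K
T = 22.7 + 67.644 = 90.344 °C

T = 90.3 °C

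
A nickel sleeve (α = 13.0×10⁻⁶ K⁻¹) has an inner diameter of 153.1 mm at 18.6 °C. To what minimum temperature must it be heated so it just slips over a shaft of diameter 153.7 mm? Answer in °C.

Required Δd = 153.7 − 153.1 = 0.6 mm
Δd = αd₀ΔT ⇒ ΔT = Δd/(αd₀) = 0.6 / (13.0×10⁻⁶ × 153.1) = 301.46 K
T_min = 18.6 + 301.46 = 320.06 °C

T = 320 °C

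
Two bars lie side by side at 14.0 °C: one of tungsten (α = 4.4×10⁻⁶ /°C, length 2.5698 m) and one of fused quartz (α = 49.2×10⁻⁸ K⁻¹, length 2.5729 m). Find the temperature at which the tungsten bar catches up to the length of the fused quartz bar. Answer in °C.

T = 322.7 °C

L₁(1 + α₁ΔT) = L₂(1 + α₂ΔT) ⇒ ΔT = (L₂ − L₁)/(α₁L₁ − α₂L₂)
L₂ − L₁ = 2.5729 − 2.5698 = 3.10×10⁻³ m
α₁L₁ − α₂L₂ = 4.4×10⁻⁶×2.5698 − 49.2×10⁻⁸×2.5729 = 1.00412532×10⁻⁵ m/K
ΔT = 3.10×10⁻³ / 1.00412532×10⁻⁵ = 308.726 K
T = 14.0 + 308.726 = 322.726 °C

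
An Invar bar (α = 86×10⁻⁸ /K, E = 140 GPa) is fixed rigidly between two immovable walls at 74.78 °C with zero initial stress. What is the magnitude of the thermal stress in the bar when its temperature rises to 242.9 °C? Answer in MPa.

Fully constrained: the free strain ε = αΔT is blocked, so σ = Eε = EαΔT.
|ΔT| = 168.12 K
σ = 140×10⁹ × 86×10⁻⁸ × 168.12 = 2.02×10⁷ Pa

σ = 20.2 MPa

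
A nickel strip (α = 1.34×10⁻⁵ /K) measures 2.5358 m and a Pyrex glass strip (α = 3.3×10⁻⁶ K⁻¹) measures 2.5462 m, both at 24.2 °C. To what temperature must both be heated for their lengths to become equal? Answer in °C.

T = 430.8 °C

L₁(1 + α₁ΔT) = L₂(1 + α₂ΔT) ⇒ ΔT = (L₂ − L₁)/(α₁L₁ − α₂L₂)
L₂ − L₁ = 2.5462 − 2.5358 = 1.04×10⁻² m
α₁L₁ − α₂L₂ = 1.34×10⁻⁵×2.5358 − 3.3×10⁻⁶×2.5462 = 2.557726×10⁻⁵ m/K
ΔT = 1.04×10⁻² / 2.557726×10⁻⁵ = 406.611 K
T = 24.2 + 406.611 = 430.811 °C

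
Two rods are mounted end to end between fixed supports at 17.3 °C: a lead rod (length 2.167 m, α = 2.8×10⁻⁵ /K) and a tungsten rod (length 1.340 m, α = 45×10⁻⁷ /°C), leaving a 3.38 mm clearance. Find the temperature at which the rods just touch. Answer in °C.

T = 68.0 °C

α₁L₁ = 6.0676×10⁻⁵ m/K, α₂L₂ = 6.030×10⁻⁶ m/K → total 6.6706×10⁻⁵ m/K
ΔT = g/(α₁L₁+α₂L₂) = 3.38×10⁻³ / 6.6706×10⁻⁵ = 50.670 K
T = 17.3 + 50.670 = 67.970 °C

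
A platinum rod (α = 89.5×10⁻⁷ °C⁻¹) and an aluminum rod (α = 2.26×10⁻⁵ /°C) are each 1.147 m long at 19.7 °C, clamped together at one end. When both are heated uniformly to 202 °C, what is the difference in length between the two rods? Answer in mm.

ΔT = 182.3 K
platinum: ΔL = 89.5×10⁻⁷ × 1.147 m × 182.3 = 1.8714×10⁻³ m = 1.8714 mm
aluminum: ΔL = 2.26×10⁻⁵ × 1.147 m × 182.3 = 4.7256×10⁻³ m = 4.7256 mm
difference = 4.7256 − 1.8714 = 2.8542 mm

2.85 mm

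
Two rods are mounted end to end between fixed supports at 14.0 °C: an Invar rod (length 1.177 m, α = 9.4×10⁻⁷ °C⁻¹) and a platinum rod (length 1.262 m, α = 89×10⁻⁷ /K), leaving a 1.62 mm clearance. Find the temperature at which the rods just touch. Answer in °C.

T = 145 °C

α₁L₁ = 1.10638×10⁻⁶ m/K, α₂L₂ = 1.12318×10⁻⁵ m/K → total 1.233818×10⁻⁵ m/K
ΔT = g/(α₁L₁+α₂L₂) = 1.62×10⁻³ / 1.233818×10⁻⁵ = 131.30 K
T = 14.0 + 131.30 = 145.30 °C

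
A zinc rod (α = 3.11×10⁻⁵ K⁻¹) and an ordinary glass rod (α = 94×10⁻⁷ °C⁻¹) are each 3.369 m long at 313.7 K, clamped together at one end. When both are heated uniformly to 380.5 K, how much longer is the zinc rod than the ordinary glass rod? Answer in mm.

4.88 mm

ΔT = 66.8 K
zinc: ΔL = 3.11×10⁻⁵ × 3.369 m × 66.8 = 6.9990×10⁻³ m = 6.9990 mm
ordinary glass: ΔL = 94×10⁻⁷ × 3.369 m × 66.8 = 2.1155×10⁻³ m = 2.1155 mm
difference = 6.9990 − 2.1155 = 4.8835 mm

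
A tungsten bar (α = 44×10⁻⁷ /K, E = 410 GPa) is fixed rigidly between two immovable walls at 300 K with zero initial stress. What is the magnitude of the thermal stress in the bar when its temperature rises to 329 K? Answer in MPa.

Fully constrained: the free strain ε = αΔT is blocked, so σ = Eε = EαΔT.
|ΔT| = 29 K
σ = 410×10⁹ × 44×10⁻⁷ × 29 = 5.23×10⁷ Pa

σ = 52.3 MPa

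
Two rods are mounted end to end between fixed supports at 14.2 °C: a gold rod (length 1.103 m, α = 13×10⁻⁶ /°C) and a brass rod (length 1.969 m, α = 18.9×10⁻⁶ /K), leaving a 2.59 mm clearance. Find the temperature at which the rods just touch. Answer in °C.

α₁L₁ = 1.4339×10⁻⁵ m/K, α₂L₂ = 3.72141×10⁻⁵ m/K → total 5.15531×10⁻⁵ m/K
ΔT = g/(α₁L₁+α₂L₂) = 2.59×10⁻³ / 5.15531×10⁻⁵ = 50.239 K
T = 14.2 + 50.239 = 64.439 °C

T = 64.4 °C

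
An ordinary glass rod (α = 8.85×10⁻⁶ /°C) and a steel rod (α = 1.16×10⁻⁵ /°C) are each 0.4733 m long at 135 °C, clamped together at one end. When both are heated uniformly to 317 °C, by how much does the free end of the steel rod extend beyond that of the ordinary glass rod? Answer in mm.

ΔT = 182 K
ordinary glass: ΔL = 8.85×10⁻⁶ × 0.4733 m × 182 = 7.6234×10⁻⁴ m = 0.76234 mm
steel: ΔL = 1.16×10⁻⁵ × 0.4733 m × 182 = 9.9923×10⁻⁴ m = 0.99923 mm
difference = 0.99923 − 0.76234 = 0.23689 mm

0.237 mm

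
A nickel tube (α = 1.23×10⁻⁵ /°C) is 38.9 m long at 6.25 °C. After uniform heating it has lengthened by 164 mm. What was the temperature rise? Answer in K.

ΔL = αL₀ΔT ⇒ ΔT = ΔL / (αL₀)
ΔT = 164×10⁻³ m / (1.23×10⁻⁵ × 38.9 m) = 342.76 K

ΔT = 343 K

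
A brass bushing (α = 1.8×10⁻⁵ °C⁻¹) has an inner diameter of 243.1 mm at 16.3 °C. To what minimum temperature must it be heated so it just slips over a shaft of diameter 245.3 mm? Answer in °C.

Required Δd = 245.3 − 243.1 = 2.2 mm
Δd = αd₀ΔT ⇒ ΔT = Δd/(αd₀) = 2.2 / (1.8×10⁻⁵ × 243.1) = 502.77 K
T_min = 16.3 + 502.77 = 519.07 °C

T = 519 °C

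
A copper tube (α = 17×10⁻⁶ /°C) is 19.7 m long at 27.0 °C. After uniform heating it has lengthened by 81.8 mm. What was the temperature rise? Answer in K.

ΔT = 244 K

ΔL = αL₀ΔT ⇒ ΔT = ΔL / (αL₀)
ΔT = 81.8×10⁻³ m / (17×10⁻⁶ × 19.7 m) = 244.25 K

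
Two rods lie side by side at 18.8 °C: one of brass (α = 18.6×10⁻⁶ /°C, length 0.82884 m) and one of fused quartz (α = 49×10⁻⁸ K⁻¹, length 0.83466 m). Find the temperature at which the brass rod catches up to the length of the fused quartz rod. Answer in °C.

T = 406.6 °C

L₁(1 + α₁ΔT) = L₂(1 + α₂ΔT) ⇒ ΔT = (L₂ − L₁)/(α₁L₁ − α₂L₂)
L₂ − L₁ = 0.83466 − 0.82884 = 5.82×10⁻³ m
α₁L₁ − α₂L₂ = 18.6×10⁻⁶×0.82884 − 49×10⁻⁸×0.83466 = 1.50074406×10⁻⁵ m/K
ΔT = 5.82×10⁻³ / 1.50074406×10⁻⁵ = 387.808 K
T = 18.8 + 387.808 = 406.608 °C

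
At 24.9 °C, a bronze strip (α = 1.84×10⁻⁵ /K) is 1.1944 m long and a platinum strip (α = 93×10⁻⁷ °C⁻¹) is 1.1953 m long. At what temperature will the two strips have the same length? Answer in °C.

T = 107.8 °C

Equal length when α₁L₁ΔT − α₂L₂ΔT = L₂ − L₁ = 9.00×10⁻⁴ m
α₁L₁ = 2.197696×10⁻⁵, α₂L₂ = 1.111629×10⁻⁵ → Δ(αL) = 1.086067×10⁻⁵ m/K
ΔT = 9.00×10⁻⁴ / 1.086067×10⁻⁵ = 82.868 K, so T = 24.9 + 82.868 = 107.768 °C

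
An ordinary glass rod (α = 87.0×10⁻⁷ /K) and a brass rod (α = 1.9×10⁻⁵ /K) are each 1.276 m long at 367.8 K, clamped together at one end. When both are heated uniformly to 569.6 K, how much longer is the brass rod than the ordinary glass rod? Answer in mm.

ΔT = 201.8 K
ordinary glass: ΔL = 87.0×10⁻⁷ × 1.276 m × 201.8 = 2.2402×10⁻³ m = 2.2402 mm
brass: ΔL = 1.9×10⁻⁵ × 1.276 m × 201.8 = 4.8924×10⁻³ m = 4.8924 mm
difference = 4.8924 − 2.2402 = 2.6522 mm

2.65 mm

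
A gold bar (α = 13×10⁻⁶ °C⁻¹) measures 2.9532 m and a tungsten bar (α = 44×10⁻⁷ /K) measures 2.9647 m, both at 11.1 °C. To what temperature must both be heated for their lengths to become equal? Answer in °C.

T = 464.8 °C

Equal length when α₁L₁ΔT − α₂L₂ΔT = L₂ − L₁ = 1.15×10⁻² m
α₁L₁ = 3.83916×10⁻⁵, α₂L₂ = 1.304468×10⁻⁵ → Δ(αL) = 2.534692×10⁻⁵ m/K
ΔT = 1.15×10⁻² / 2.534692×10⁻⁵ = 453.704 K, so T = 11.1 + 453.704 = 464.804 °C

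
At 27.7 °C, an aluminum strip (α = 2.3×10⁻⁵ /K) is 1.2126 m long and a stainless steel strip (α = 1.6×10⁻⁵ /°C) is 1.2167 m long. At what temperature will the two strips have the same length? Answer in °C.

T = 514.5 °C

Equal length when α₁L₁ΔT − α₂L₂ΔT = L₂ − L₁ = 4.10×10⁻³ m
α₁L₁ = 2.78898×10⁻⁵, α₂L₂ = 1.94672×10⁻⁵ → Δ(αL) = 8.4226×10⁻⁶ m/K
ΔT = 4.10×10⁻³ / 8.4226×10⁻⁶ = 486.786 K, so T = 27.7 + 486.786 = 514.486 °C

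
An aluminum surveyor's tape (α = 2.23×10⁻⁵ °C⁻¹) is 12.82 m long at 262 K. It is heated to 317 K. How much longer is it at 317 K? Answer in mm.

|ΔT| = |317 − 262| = 55 K
ΔL = αL₀ΔT = (2.23×10⁻⁵)(12.82)(55) = 1.57×10⁻² m

ΔL = 15.7 mm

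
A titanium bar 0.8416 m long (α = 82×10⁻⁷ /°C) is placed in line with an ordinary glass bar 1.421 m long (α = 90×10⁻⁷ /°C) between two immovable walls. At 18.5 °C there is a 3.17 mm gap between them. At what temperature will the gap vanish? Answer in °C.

T = 179 °C

α₁L₁ = 6.90112×10⁻⁶ m/K, α₂L₂ = 1.2789×10⁻⁵ m/K → total 1.969012×10⁻⁵ m/K
ΔT = g/(α₁L₁+α₂L₂) = 3.17×10⁻³ / 1.969012×10⁻⁵ = 160.99 K
T = 18.5 + 160.99 = 179.49 °C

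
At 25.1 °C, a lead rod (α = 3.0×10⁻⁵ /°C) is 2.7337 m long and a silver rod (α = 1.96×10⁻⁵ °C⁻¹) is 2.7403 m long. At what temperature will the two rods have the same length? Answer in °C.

Equal length when α₁L₁ΔT − α₂L₂ΔT = L₂ − L₁ = 6.60×10⁻³ m
α₁L₁ = 8.2011×10⁻⁵, α₂L₂ = 5.370988×10⁻⁵ → Δ(αL) = 2.830112×10⁻⁵ m/K
ΔT = 6.60×10⁻³ / 2.830112×10⁻⁵ = 233.206 K, so T = 25.1 + 233.206 = 258.306 °C

T = 258.3 °C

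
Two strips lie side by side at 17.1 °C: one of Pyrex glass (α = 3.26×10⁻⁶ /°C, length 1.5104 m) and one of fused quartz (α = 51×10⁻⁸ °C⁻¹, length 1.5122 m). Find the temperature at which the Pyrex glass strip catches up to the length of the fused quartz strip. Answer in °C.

T = 450.6 °C

L₁(1 + α₁ΔT) = L₂(1 + α₂ΔT) ⇒ ΔT = (L₂ − L₁)/(α₁L₁ − α₂L₂)
L₂ − L₁ = 1.5122 − 1.5104 = 1.80×10⁻³ m
α₁L₁ − α₂L₂ = 3.26×10⁻⁶×1.5104 − 51×10⁻⁸×1.5122 = 4.152682×10⁻⁶ m/K
ΔT = 1.80×10⁻³ / 4.152682×10⁻⁶ = 433.455 K
T = 17.1 + 433.455 = 450.555 °C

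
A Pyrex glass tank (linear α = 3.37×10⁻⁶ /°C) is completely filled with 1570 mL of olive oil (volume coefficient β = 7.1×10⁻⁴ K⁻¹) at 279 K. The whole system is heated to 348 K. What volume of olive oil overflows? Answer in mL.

The tank also expands: β_container ≈ 3α = 1.011×10⁻⁵ /K
Net overflow = V₀(β_liq − 3α_cont)ΔT
β − 3α = 7.10×10⁻⁴ − 1.011×10⁻⁵ = 6.9989×10⁻⁴ /K; ΔT = 69 K
ΔV = 1570 × 6.9989×10⁻⁴ × 69 = 75.8 mL

75.8 mL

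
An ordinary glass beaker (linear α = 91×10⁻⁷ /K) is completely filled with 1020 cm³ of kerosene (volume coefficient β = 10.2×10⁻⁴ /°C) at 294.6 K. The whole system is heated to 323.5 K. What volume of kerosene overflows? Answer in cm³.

29.3 cm³

The beaker also expands: β_container ≈ 3α = 2.73×10⁻⁵ /K
Net overflow = V₀(β_liq − 3α_cont)ΔT
β − 3α = 1.02×10⁻³ − 2.73×10⁻⁵ = 9.927×10⁻⁴ /K; ΔT = 28.9 K
ΔV = 1020 × 9.927×10⁻⁴ × 28.9 = 29.3 cm³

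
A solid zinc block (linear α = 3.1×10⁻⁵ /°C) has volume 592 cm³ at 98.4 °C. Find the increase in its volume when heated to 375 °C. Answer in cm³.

ΔV = 15.2 cm³

Isotropic solid: β ≈ 3α = 9.3×10⁻⁵ /K; ΔT = 276.6 K
ΔV = 3αV₀ΔT = 3(3.1×10⁻⁵)(592)(276.6) = 15.2 cm³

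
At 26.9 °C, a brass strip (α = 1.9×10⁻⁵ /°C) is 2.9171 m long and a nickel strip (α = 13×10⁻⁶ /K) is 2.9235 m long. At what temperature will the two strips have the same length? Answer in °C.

L₁(1 + α₁ΔT) = L₂(1 + α₂ΔT) ⇒ ΔT = (L₂ − L₁)/(α₁L₁ − α₂L₂)
L₂ − L₁ = 2.9235 − 2.9171 = 6.40×10⁻³ m
α₁L₁ − α₂L₂ = 1.9×10⁻⁵×2.9171 − 13×10⁻⁶×2.9235 = 1.74194×10⁻⁵ m/K
ΔT = 6.40×10⁻³ / 1.74194×10⁻⁵ = 367.406 K
T = 26.9 + 367.406 = 394.306 °C

T = 394.3 °C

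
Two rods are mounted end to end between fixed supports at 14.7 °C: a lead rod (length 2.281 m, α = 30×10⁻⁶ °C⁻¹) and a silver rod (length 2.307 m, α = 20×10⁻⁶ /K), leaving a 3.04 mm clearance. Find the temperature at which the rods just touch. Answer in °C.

α₁L₁ = 6.843×10⁻⁵ m/K, α₂L₂ = 4.614×10⁻⁵ m/K → total 1.1457×10⁻⁴ m/K
ΔT = g/(α₁L₁+α₂L₂) = 3.04×10⁻³ / 1.1457×10⁻⁴ = 26.534 K
T = 14.7 + 26.534 = 41.234 °C

T = 41.2 °C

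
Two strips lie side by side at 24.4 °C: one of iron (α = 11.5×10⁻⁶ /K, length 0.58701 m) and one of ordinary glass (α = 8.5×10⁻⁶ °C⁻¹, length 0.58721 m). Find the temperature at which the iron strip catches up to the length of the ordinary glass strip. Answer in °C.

Equal length when α₁L₁ΔT − α₂L₂ΔT = L₂ − L₁ = 2.00×10⁻⁴ m
α₁L₁ = 6.750615×10⁻⁶, α₂L₂ = 4.991285×10⁻⁶ → Δ(αL) = 1.75933×10⁻⁶ m/K
ΔT = 2.00×10⁻⁴ / 1.75933×10⁻⁶ = 113.680 K, so T = 24.4 + 113.680 = 138.080 °C

T = 138.1 °C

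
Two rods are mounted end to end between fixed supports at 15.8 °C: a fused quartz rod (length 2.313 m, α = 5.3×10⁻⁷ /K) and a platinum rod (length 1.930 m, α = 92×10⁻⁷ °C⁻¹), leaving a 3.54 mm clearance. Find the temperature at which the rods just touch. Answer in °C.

α₁L₁ = 1.22589×10⁻⁶ m/K, α₂L₂ = 1.7756×10⁻⁵ m/K → total 1.898189×10⁻⁵ m/K
ΔT = g/(α₁L₁+α₂L₂) = 3.54×10⁻³ / 1.898189×10⁻⁵ = 186.49 K
T = 15.8 + 186.49 = 202.29 °C

T = 202 °C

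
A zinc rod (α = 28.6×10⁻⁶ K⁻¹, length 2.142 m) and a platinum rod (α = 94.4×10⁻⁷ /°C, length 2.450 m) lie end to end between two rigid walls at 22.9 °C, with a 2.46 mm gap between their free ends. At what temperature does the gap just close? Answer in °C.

Gap closes when ΔL₁ + ΔL₂ = 2.46 mm = 2.46×10⁻³ m
(α₁L₁ + α₂L₂)ΔT = g
α₁L₁ + α₂L₂ = 28.6×10⁻⁶×2.142 + 94.4×10⁻⁷×2.450 = 8.43892×10⁻⁵ m/K
ΔT = 2.46×10⁻³ / 8.43892×10⁻⁵ = 29.151 K
T = 22.9 + 29.151 = 52.051 °C

T = 52.1 °C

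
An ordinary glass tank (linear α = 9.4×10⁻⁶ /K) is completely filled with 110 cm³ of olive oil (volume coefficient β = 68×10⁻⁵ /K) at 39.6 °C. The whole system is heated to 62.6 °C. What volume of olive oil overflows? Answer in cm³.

1.65 cm³

The tank also expands: β_container ≈ 3α = 2.82×10⁻⁵ /K
Net overflow = V₀(β_liq − 3α_cont)ΔT
β − 3α = 6.80×10⁻⁴ − 2.82×10⁻⁵ = 6.518×10⁻⁴ /K; ΔT = 23.0 K
ΔV = 110 × 6.518×10⁻⁴ × 23.0 = 1.65 cm³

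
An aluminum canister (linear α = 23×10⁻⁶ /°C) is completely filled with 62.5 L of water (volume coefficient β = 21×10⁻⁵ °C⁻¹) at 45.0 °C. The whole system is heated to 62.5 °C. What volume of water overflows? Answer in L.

The canister also expands: β_container ≈ 3α = 6.9×10⁻⁵ /K
Net overflow = V₀(β_liq − 3α_cont)ΔT
β − 3α = 2.10×10⁻⁴ − 6.9×10⁻⁵ = 1.41×10⁻⁴ /K; ΔT = 17.5 K
ΔV = 62.5 × 1.41×10⁻⁴ × 17.5 = 0.154 L

0.154 L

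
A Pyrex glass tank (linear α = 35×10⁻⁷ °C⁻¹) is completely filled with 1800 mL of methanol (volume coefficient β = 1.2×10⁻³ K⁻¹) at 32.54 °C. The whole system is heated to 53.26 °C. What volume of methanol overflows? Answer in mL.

44.4 mL

The tank also expands: β_container ≈ 3α = 1.05×10⁻⁵ /K
Net overflow = V₀(β_liq − 3α_cont)ΔT
β − 3α = 1.20×10⁻³ − 1.05×10⁻⁵ = 1.1895×10⁻³ /K; ΔT = 20.72 K
ΔV = 1800 × 1.1895×10⁻³ × 20.72 = 44.4 mL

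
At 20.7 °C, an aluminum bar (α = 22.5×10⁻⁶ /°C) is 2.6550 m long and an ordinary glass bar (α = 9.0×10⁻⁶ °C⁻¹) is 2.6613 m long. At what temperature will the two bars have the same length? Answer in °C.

Equal length when α₁L₁ΔT − α₂L₂ΔT = L₂ − L₁ = 6.30×10⁻³ m
α₁L₁ = 5.97375×10⁻⁵, α₂L₂ = 2.39517×10⁻⁵ → Δ(αL) = 3.57858×10⁻⁵ m/K
ΔT = 6.30×10⁻³ / 3.57858×10⁻⁵ = 176.047 K, so T = 20.7 + 176.047 = 196.747 °C

T = 196.7 °C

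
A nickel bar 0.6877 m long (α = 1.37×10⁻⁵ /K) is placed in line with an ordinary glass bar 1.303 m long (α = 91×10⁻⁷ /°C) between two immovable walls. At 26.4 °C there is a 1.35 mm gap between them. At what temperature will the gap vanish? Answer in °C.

T = 89.8 °C

α₁L₁ = 9.42149×10⁻⁶ m/K, α₂L₂ = 1.18573×10⁻⁵ m/K → total 2.127879×10⁻⁵ m/K
ΔT = g/(α₁L₁+α₂L₂) = 1.35×10⁻³ / 2.127879×10⁻⁵ = 63.443 K
T = 26.4 + 63.443 = 89.843 °C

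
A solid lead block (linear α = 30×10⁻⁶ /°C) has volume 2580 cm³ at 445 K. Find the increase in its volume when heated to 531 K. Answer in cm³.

ΔV = 20.0 cm³

Isotropic solid: β ≈ 3α = 9.0×10⁻⁵ /K; ΔT = 86 K
ΔV = 3αV₀ΔT = 3(30×10⁻⁶)(2580)(86) = 20.0 cm³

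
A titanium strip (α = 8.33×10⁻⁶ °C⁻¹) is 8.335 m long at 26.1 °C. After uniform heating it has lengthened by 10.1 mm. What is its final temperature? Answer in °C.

T = 172 °C

ΔL = αL₀ΔT ⇒ ΔT = ΔL / (αL₀)
ΔT = 10.1×10⁻³ m / (8.33×10⁻⁶ × 8.335 m) = 145.47 K
T = 26.1 + 145.47 = 171.57 °C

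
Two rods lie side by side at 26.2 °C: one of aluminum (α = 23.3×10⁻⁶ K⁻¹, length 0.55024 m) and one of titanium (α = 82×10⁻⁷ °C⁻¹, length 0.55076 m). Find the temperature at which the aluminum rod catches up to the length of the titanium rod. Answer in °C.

T = 88.82 °C

L₁(1 + α₁ΔT) = L₂(1 + α₂ΔT) ⇒ ΔT = (L₂ − L₁)/(α₁L₁ − α₂L₂)
L₂ − L₁ = 0.55076 − 0.55024 = 5.20×10⁻⁴ m
α₁L₁ − α₂L₂ = 23.3×10⁻⁶×0.55024 − 82×10⁻⁷×0.55076 = 8.30436×10⁻⁶ m/K
ΔT = 5.20×10⁻⁴ / 8.30436×10⁻⁶ = 62.6177 K
T = 26.2 + 62.6177 = 88.8177 °C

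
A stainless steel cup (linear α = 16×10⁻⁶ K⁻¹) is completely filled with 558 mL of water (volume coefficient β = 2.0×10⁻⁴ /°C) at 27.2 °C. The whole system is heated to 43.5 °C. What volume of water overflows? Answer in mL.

The cup also expands: β_container ≈ 3α = 4.8×10⁻⁵ /K
Net overflow = V₀(β_liq − 3α_cont)ΔT
β − 3α = 2.00×10⁻⁴ − 4.8×10⁻⁵ = 1.52×10⁻⁴ /K; ΔT = 16.3 K
ΔV = 558 × 1.52×10⁻⁴ × 16.3 = 1.38 mL

1.38 mL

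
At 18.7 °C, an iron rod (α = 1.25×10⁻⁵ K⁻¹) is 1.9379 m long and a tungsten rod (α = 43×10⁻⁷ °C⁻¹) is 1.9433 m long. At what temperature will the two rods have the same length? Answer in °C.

Equal length when α₁L₁ΔT − α₂L₂ΔT = L₂ − L₁ = 5.40×10⁻³ m
α₁L₁ = 2.422375×10⁻⁵, α₂L₂ = 8.35619×10⁻⁶ → Δ(αL) = 1.586756×10⁻⁵ m/K
ΔT = 5.40×10⁻³ / 1.586756×10⁻⁵ = 340.317 K, so T = 18.7 + 340.317 = 359.017 °C

T = 359.0 °C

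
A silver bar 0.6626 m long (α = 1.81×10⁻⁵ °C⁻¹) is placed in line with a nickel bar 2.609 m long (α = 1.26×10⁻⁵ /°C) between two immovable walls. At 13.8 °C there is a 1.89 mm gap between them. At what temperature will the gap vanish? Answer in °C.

T = 55.9 °C

Gap closes when ΔL₁ + ΔL₂ = 1.89 mm = 1.89×10⁻³ m
(α₁L₁ + α₂L₂)ΔT = g
α₁L₁ + α₂L₂ = 1.81×10⁻⁵×0.6626 + 1.26×10⁻⁵×2.609 = 4.486646×10⁻⁵ m/K
ΔT = 1.89×10⁻³ / 4.486646×10⁻⁵ = 42.125 K
T = 13.8 + 42.125 = 55.925 °C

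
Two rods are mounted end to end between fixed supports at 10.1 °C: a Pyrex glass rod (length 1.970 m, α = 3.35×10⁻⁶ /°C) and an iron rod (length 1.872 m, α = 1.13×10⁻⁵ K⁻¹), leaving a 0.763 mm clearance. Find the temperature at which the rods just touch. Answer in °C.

T = 37.6 °C

α₁L₁ = 6.5995×10⁻⁶ m/K, α₂L₂ = 2.11536×10⁻⁵ m/K → total 2.77531×10⁻⁵ m/K
ΔT = g/(α₁L₁+α₂L₂) = 7.63×10⁻⁴ / 2.77531×10⁻⁵ = 27.492 K
T = 10.1 + 27.492 = 37.592 °C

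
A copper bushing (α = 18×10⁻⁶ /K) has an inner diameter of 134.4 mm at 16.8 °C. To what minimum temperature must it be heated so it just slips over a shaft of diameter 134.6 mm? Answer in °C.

Required Δd = 134.6 − 134.4 = 0.2 mm
Δd = αd₀ΔT ⇒ ΔT = Δd/(αd₀) = 0.2 / (18×10⁻⁶ × 134.4) = 82.672 K
T_min = 16.8 + 82.672 = 99.472 °C

T = 99.5 °C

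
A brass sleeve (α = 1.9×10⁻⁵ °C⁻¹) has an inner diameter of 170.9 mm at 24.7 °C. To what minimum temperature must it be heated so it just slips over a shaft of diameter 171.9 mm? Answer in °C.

Required Δd = 171.9 − 170.9 = 1.0 mm
Δd = αd₀ΔT ⇒ ΔT = Δd/(αd₀) = 1.0 / (1.9×10⁻⁵ × 170.9) = 307.97 K
T_min = 24.7 + 307.97 = 332.67 °C

T = 333 °C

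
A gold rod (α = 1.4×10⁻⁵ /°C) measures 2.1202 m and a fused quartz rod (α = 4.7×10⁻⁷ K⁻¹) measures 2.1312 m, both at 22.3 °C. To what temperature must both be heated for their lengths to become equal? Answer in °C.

L₁(1 + α₁ΔT) = L₂(1 + α₂ΔT) ⇒ ΔT = (L₂ − L₁)/(α₁L₁ − α₂L₂)
L₂ − L₁ = 2.1312 − 2.1202 = 1.10×10⁻² m
α₁L₁ − α₂L₂ = 1.4×10⁻⁵×2.1202 − 4.7×10⁻⁷×2.1312 = 2.8681136×10⁻⁵ m/K
ΔT = 1.10×10⁻² / 2.8681136×10⁻⁵ = 383.527 K
T = 22.3 + 383.527 = 405.827 °C

T = 405.8 °C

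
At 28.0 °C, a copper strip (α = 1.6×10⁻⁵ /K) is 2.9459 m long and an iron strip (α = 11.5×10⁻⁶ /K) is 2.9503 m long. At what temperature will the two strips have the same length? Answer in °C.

L₁(1 + α₁ΔT) = L₂(1 + α₂ΔT) ⇒ ΔT = (L₂ − L₁)/(α₁L₁ − α₂L₂)
L₂ − L₁ = 2.9503 − 2.9459 = 4.40×10⁻³ m
α₁L₁ − α₂L₂ = 1.6×10⁻⁵×2.9459 − 11.5×10⁻⁶×2.9503 = 1.320595×10⁻⁵ m/K
ΔT = 4.40×10⁻³ / 1.320595×10⁻⁵ = 333.183 K
T = 28.0 + 333.183 = 361.183 °C

T = 361.2 °C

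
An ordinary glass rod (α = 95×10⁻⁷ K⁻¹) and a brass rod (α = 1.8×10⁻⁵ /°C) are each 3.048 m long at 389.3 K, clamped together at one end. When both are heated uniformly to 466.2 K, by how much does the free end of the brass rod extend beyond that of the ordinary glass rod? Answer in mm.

1.99 mm

ΔT = 76.9 K
ordinary glass: ΔL = 95×10⁻⁷ × 3.048 m × 76.9 = 2.2267×10⁻³ m = 2.2267 mm
brass: ΔL = 1.8×10⁻⁵ × 3.048 m × 76.9 = 4.2190×10⁻³ m = 4.2190 mm
difference = 4.2190 − 2.2267 = 1.9923 mm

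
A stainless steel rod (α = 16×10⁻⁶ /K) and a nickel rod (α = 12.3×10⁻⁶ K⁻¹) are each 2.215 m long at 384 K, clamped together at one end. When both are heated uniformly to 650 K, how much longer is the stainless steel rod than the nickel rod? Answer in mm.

2.18 mm

ΔT = 266 K
stainless steel: ΔL = 16×10⁻⁶ × 2.215 m × 266 = 9.4270×10⁻³ m = 9.4270 mm
nickel: ΔL = 12.3×10⁻⁶ × 2.215 m × 266 = 7.2470×10⁻³ m = 7.2470 mm
difference = 9.4270 − 7.2470 = 2.180 mm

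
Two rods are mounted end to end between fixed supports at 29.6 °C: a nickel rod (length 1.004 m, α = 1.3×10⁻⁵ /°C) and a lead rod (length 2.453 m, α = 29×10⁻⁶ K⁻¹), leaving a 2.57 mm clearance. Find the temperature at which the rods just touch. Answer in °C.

T = 60.1 °C

α₁L₁ = 1.3052×10⁻⁵ m/K, α₂L₂ = 7.1137×10⁻⁵ m/K → total 8.4189×10⁻⁵ m/K
ΔT = g/(α₁L₁+α₂L₂) = 2.57×10⁻³ / 8.4189×10⁻⁵ = 30.527 K
T = 29.6 + 30.527 = 60.127 °C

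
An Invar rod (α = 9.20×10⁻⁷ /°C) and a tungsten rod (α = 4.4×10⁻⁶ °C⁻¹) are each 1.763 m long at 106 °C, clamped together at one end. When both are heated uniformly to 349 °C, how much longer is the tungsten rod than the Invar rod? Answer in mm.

1.49 mm

ΔT = 243 K
Invar: ΔL = 9.20×10⁻⁷ × 1.763 m × 243 = 3.9414×10⁻⁴ m = 0.39414 mm
tungsten: ΔL = 4.4×10⁻⁶ × 1.763 m × 243 = 1.8850×10⁻³ m = 1.8850 mm
difference = 1.8850 − 0.39414 = 1.49086 mm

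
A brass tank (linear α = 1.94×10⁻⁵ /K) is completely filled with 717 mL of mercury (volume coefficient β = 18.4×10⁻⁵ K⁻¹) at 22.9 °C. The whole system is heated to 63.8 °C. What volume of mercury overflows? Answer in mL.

3.69 mL

The tank also expands: β_container ≈ 3α = 5.82×10⁻⁵ /K
Net overflow = V₀(β_liq − 3α_cont)ΔT
β − 3α = 1.84×10⁻⁴ − 5.82×10⁻⁵ = 1.258×10⁻⁴ /K; ΔT = 40.9 K
ΔV = 717 × 1.258×10⁻⁴ × 40.9 = 3.69 mL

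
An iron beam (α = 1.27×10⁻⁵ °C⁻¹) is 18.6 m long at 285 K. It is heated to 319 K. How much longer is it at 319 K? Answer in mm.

|ΔT| = |319 − 285| = 34 K
ΔL = αL₀ΔT = (1.27×10⁻⁵)(18.6)(34) = 8.03×10⁻³ m

ΔL = 8.03 mm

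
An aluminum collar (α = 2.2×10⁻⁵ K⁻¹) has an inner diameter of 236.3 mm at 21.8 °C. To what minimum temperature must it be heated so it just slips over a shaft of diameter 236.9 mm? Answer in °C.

T = 137 °C

Required Δd = 236.9 − 236.3 = 0.6 mm
Δd = αd₀ΔT ⇒ ΔT = Δd/(αd₀) = 0.6 / (2.2×10⁻⁵ × 236.3) = 115.42 K
T_min = 21.8 + 115.42 = 137.22 °C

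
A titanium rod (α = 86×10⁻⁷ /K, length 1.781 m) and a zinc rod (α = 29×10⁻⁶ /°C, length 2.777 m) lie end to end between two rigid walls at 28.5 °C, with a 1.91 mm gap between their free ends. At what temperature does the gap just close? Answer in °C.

T = 48.4 °C

Gap closes when ΔL₁ + ΔL₂ = 1.91 mm = 1.91×10⁻³ m
(α₁L₁ + α₂L₂)ΔT = g
α₁L₁ + α₂L₂ = 86×10⁻⁷×1.781 + 29×10⁻⁶×2.777 = 9.58496×10⁻⁵ m/K
ΔT = 1.91×10⁻³ / 9.58496×10⁻⁵ = 19.927 K
T = 28.5 + 19.927 = 48.427 °C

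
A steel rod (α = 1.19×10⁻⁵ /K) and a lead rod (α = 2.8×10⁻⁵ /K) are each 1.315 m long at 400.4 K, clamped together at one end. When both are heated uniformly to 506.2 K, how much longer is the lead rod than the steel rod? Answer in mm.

ΔT = 105.8 K
steel: ΔL = 1.19×10⁻⁵ × 1.315 m × 105.8 = 1.6556×10⁻³ m = 1.6556 mm
lead: ΔL = 2.8×10⁻⁵ × 1.315 m × 105.8 = 3.8956×10⁻³ m = 3.8956 mm
difference = 3.8956 − 1.6556 = 2.2400 mm

2.24 mm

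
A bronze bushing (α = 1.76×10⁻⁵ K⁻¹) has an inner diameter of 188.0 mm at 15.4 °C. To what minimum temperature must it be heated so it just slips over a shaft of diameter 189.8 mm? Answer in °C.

Required Δd = 189.8 − 188.0 = 1.8 mm
Δd = αd₀ΔT ⇒ ΔT = Δd/(αd₀) = 1.8 / (1.76×10⁻⁵ × 188.0) = 544.00 K
T_min = 15.4 + 544.00 = 559.40 °C

T = 559 °C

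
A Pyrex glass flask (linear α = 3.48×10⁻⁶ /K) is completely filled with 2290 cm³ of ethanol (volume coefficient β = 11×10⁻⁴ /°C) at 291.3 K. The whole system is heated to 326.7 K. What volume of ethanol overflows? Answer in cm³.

88.3 cm³

The flask also expands: β_container ≈ 3α = 1.044×10⁻⁵ /K
Net overflow = V₀(β_liq − 3α_cont)ΔT
β − 3α = 1.10×10⁻³ − 1.044×10⁻⁵ = 1.08956×10⁻³ /K; ΔT = 35.4 K
ΔV = 2290 × 1.08956×10⁻³ × 35.4 = 88.3 cm³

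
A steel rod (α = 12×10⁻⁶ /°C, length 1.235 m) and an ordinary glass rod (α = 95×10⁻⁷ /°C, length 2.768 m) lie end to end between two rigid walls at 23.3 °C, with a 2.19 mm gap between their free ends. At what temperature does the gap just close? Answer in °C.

α₁L₁ = 1.482×10⁻⁵ m/K, α₂L₂ = 2.6296×10⁻⁵ m/K → total 4.1116×10⁻⁵ m/K
ΔT = g/(α₁L₁+α₂L₂) = 2.19×10⁻³ / 4.1116×10⁻⁵ = 53.264 K
T = 23.3 + 53.264 = 76.564 °C

T = 76.6 °C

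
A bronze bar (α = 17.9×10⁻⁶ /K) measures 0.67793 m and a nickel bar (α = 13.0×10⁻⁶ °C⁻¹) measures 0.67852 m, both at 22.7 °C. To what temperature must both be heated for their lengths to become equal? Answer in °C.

Equal length when α₁L₁ΔT − α₂L₂ΔT = L₂ − L₁ = 5.90×10⁻⁴ m
α₁L₁ = 1.2134947×10⁻⁵, α₂L₂ = 8.82076×10⁻⁶ → Δ(αL) = 3.314187×10⁻⁶ m/K
ΔT = 5.90×10⁻⁴ / 3.314187×10⁻⁶ = 178.023 K, so T = 22.7 + 178.023 = 200.723 °C

T = 200.7 °C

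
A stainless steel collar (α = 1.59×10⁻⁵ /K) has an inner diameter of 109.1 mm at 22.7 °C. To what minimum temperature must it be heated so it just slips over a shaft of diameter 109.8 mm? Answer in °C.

Required Δd = 109.8 − 109.1 = 0.7 mm
Δd = αd₀ΔT ⇒ ΔT = Δd/(αd₀) = 0.7 / (1.59×10⁻⁵ × 109.1) = 403.53 K
T_min = 22.7 + 403.53 = 426.23 °C

T = 426 °C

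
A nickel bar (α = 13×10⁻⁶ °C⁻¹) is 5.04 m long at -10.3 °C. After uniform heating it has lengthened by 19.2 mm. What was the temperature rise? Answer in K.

ΔT = 293 K

ΔL = αL₀ΔT ⇒ ΔT = ΔL / (αL₀)
ΔT = 19.2×10⁻³ m / (13×10⁻⁶ × 5.04 m) = 293.04 K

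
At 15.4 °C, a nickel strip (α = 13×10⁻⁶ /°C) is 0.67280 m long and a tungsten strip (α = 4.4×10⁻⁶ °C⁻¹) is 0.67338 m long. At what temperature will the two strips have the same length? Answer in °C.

T = 115.7 °C

Equal length when α₁L₁ΔT − α₂L₂ΔT = L₂ − L₁ = 5.80×10⁻⁴ m
α₁L₁ = 8.7464×10⁻⁶, α₂L₂ = 2.962872×10⁻⁶ → Δ(αL) = 5.783528×10⁻⁶ m/K
ΔT = 5.80×10⁻⁴ / 5.783528×10⁻⁶ = 100.285 K, so T = 15.4 + 100.285 = 115.685 °C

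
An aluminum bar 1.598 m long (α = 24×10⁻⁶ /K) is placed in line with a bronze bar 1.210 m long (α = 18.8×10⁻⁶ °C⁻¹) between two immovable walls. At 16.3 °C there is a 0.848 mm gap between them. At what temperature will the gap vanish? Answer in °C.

T = 30.2 °C

α₁L₁ = 3.8352×10⁻⁵ m/K, α₂L₂ = 2.2748×10⁻⁵ m/K → total 6.11×10⁻⁵ m/K
ΔT = g/(α₁L₁+α₂L₂) = 8.48×10⁻⁴ / 6.11×10⁻⁵ = 13.879 K
T = 16.3 + 13.879 = 30.179 °C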